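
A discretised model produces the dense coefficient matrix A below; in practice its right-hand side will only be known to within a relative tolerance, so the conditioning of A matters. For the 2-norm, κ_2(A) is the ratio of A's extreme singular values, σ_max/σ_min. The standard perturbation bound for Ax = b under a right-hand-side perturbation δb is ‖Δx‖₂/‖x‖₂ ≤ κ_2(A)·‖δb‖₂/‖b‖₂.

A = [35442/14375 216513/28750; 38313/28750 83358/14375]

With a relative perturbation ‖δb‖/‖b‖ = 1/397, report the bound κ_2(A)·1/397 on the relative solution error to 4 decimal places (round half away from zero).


0.0579

M = AᵀA = [259697097/33062500 217346976/8265625; 217346976/8265625 2986884153/33062500]. tr(M)=519453/5290, det(M)=96059601/5290000
char-poly roots: 9801/100 and 9801/52900
so κ_2 = √((9801/100) / (9801/52900)) = 23.0000
bound on ‖Δx‖/‖x‖: κ·ε = 23.0000·1/397 = 0.0579


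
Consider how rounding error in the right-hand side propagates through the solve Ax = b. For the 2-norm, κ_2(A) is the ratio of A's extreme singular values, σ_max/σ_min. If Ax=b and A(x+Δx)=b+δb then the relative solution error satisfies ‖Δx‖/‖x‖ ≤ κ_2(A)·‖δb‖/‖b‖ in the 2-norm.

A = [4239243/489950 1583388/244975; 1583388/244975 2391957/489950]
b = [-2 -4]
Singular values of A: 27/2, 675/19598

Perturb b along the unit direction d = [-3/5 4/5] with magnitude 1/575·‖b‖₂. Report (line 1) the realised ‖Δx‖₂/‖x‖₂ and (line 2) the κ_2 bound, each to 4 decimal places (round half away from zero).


0.0039
0.6817

largest singular value 27/2, smallest 675/19598
condition number: (27/2) ÷ (675/19598) = 391.9600
worst-case relative error ≤ 391.9600 × 1/575 = 0.6817
solve Ax = b  →  x = [34.6039 -46.6323]
2-norm of b is 4.4721; of x, 58.0689
Δx = A⁻¹·δb where δb = 1/575·4.4721·d; ‖Δx‖ = 0.2258
dividing the unrounded norms, ‖Δx‖/‖x‖ = 0.0039
so the bound overstates the realised error by a factor of ≈ 175.2921 (computed from the unrounded values)


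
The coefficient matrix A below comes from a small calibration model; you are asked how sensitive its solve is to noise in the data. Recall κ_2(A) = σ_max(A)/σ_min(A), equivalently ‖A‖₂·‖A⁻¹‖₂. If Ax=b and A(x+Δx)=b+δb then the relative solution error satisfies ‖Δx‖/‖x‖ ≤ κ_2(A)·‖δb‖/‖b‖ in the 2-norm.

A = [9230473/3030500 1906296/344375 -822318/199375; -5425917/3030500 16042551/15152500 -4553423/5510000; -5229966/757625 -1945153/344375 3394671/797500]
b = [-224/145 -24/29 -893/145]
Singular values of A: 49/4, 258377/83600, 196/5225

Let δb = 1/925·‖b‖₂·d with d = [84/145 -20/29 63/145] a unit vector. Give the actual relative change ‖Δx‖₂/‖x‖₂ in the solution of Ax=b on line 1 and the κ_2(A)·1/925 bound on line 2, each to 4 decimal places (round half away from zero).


σ_max = 49/4, σ_min = 196/5225
κ = σ_max/σ_min = (49/4)/(196/5225) = 326.5625
worst-case relative error ≤ 326.5625 × 1/925 = 0.3530
solve Ax = b  →  x = [1.2313 -48.3969 -63.6704]
‖b‖ = 6.4031, ‖x‖ = 79.9856
with δb = [0.0040 -0.0048 0.0030], A·Δx = δb → ‖Δx‖ = 0.1845
relative error = 0.0023
so the bound overstates the realised error by a factor of ≈ 153.0228 (computed from the unrounded values)

0.0023
0.3530


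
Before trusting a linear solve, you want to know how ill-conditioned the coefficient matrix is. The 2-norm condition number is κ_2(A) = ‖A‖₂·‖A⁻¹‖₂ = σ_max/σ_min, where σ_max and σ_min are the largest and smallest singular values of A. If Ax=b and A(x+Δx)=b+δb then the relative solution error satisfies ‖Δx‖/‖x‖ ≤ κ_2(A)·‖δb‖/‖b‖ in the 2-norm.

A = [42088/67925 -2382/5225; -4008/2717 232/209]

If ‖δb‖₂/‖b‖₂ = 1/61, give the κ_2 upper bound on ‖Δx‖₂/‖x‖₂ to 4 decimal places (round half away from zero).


M = AᵀA = [69890176/27300625 -52416432/27300625; -52416432/27300625 39313924/27300625]. tr(M)=4368164/1092025, det(M)=256/1092025
char-poly roots: 4 and 64/1092025
σ_max=√4=2, σ_min=√(64/1092025)=(8/1045) → κ = 261.2500
perturbation bound = 261.2500·1/61 = 4.2828

4.2828


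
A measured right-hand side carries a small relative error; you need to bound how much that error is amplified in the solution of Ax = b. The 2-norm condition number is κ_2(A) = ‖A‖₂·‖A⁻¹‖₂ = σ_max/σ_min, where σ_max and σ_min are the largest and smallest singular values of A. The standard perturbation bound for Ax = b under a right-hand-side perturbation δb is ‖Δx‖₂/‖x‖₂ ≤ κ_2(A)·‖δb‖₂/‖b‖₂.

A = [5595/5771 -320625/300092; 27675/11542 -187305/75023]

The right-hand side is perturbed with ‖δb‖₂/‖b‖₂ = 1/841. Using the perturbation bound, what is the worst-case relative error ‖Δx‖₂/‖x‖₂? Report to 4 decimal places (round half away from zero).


0.1183

AᵀA = [891121725/133217764 -935479125/133217764; -935479125/133217764 3929769225/532871056]; tr = 8911125/633616, det = 50625/2534464
solving λ² − 8911125/633616·λ + 50625/2534464 = 0 gives λ = 225/16, 225/158404
σ_max=√(225/16)=(15/4), σ_min=√(225/158404)=(15/398) → κ = 99.5000
worst-case relative error ≤ 99.5000 × 1/841 = 0.1183


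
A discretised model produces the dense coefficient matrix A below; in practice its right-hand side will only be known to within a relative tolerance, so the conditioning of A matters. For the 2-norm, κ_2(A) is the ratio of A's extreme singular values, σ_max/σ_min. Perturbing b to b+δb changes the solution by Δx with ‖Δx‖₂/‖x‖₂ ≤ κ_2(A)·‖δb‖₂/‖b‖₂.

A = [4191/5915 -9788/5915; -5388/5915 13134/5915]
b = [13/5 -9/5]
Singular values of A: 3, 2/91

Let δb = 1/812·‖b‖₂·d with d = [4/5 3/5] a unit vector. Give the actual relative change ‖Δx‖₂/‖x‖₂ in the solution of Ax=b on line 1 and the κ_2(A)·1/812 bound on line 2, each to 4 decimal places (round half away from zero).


from the listed singular values, σ₁ = 3, σ_n = 2/91
condition number: 3 ÷ (2/91) = 136.5000
worst-case relative error ≤ 136.5000 × 1/812 = 0.1681
solve Ax = b  →  x = [42.3846 16.5769]
‖b‖ = 3.1623, ‖x‖ = 45.5110
Δx = A⁻¹·δb where δb = 1/812·3.1623·d; ‖Δx‖ = 0.1772
dividing the unrounded norms, ‖Δx‖/‖x‖ = 0.0039
so the bound overstates the realised error by a factor of ≈ 43.1755 (computed from the unrounded values)

0.0039
0.1681


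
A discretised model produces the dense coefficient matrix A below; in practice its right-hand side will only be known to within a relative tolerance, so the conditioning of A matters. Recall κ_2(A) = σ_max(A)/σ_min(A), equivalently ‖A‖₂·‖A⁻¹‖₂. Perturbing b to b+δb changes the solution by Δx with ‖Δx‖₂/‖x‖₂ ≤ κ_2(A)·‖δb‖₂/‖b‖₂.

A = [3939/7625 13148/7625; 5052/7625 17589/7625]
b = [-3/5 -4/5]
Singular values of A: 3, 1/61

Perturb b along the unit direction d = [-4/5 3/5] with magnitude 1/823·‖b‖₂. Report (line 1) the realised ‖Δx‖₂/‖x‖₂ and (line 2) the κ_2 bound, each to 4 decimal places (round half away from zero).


0.2224
0.2224

largest singular value 3, smallest 1/61
condition number: 3 ÷ (1/61) = 183.0000
bound on ‖Δx‖/‖x‖: κ·ε = 183.0000·1/823 = 0.2224
solve Ax = b  →  x = [-0.0933 -0.3200]
2-norm of b is 1.0000; of x, 0.3333
re-solving with b+δb shifts x by Δx of norm 0.0741
realised ‖Δx‖/‖x‖ = 0.2224
realised/bound = 1 exactly: the bound is attained for this b and d


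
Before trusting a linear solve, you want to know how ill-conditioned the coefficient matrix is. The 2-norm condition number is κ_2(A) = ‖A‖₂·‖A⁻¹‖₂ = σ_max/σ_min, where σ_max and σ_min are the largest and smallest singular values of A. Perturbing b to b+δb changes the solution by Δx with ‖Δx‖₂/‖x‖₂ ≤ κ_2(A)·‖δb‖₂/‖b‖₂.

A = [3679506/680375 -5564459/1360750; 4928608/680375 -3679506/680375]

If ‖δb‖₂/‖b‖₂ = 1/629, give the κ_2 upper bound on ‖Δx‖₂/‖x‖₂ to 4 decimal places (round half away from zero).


0.5408

form AᵀA = [1513197648868/18516405625 -1134882913851/18516405625; -1134882913851/18516405625 3404730463153/74065622500] with trace 75660168469/592524980 and determinant 2608757776/18516405625
char-poly roots: 12769/100 and 817216/740656225
σ_max=√(12769/100)=(113/10), σ_min=√(817216/740656225)=(904/27215) → κ = 340.1875
bound on ‖Δx‖/‖x‖: κ·ε = 340.1875·1/629 = 0.5408


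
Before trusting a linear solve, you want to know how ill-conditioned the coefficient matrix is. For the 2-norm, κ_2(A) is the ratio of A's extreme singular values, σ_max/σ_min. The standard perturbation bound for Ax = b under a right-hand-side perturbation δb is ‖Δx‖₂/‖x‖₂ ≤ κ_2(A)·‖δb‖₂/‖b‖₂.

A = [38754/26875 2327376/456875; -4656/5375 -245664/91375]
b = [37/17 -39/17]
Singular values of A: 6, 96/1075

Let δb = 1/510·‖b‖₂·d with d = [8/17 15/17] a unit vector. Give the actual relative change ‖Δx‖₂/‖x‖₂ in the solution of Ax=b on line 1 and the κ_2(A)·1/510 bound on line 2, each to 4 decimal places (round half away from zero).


σ_max = 6, σ_min = 96/1075
κ_2(A) = 6 / (96/1075) = 67.1875
worst-case relative error ≤ 67.1875 × 1/510 = 0.1317
solve Ax = b  →  x = [10.8900 -2.6554]
‖b‖ = 3.1623, ‖x‖ = 11.2091
Δx = A⁻¹·δb where δb = 1/510·3.1623·d; ‖Δx‖ = 0.0694
relative error = 0.0062
so the bound overstates the realised error by a factor of ≈ 21.2677 (computed from the unrounded values)

0.0062
0.1317


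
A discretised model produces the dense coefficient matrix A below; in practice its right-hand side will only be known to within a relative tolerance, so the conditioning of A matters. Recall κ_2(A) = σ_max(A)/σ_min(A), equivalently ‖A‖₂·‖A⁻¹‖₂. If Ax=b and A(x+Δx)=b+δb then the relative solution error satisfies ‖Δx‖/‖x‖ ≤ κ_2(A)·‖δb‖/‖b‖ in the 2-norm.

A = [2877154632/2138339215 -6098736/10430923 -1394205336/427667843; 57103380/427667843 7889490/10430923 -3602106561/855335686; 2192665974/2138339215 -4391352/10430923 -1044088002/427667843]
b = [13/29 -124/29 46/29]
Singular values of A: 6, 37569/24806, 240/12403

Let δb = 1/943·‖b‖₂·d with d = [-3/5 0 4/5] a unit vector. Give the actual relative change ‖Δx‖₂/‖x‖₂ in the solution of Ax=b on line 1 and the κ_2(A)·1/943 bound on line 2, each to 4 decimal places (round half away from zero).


0.0049
0.3288

σ_max = 6, σ_min = 240/12403
κ_2(A) = 6 / (240/12403) = 310.0750
worst-case relative error ≤ 310.0750 × 1/943 = 0.3288
solve Ax = b  →  x = [36.5642 35.6014 8.5686]
2-norm of b is 4.5826; of x, 51.7477
with δb = [-0.0029 0.0000 0.0039], A·Δx = δb → ‖Δx‖ = 0.2511
relative error = 0.0049
so the bound overstates the realised error by a factor of ≈ 67.7536 (computed from the unrounded values)


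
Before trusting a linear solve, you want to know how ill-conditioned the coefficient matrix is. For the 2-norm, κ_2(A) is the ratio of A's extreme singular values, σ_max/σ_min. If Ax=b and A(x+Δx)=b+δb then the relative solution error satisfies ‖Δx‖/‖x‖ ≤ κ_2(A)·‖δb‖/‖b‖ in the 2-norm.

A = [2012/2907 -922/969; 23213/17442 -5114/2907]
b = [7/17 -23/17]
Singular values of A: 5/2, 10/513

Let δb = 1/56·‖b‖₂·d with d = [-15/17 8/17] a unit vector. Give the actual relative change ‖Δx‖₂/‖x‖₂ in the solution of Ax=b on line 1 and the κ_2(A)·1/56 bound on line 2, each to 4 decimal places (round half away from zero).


σ_max = 5/2, σ_min = 10/513
κ_2(A) = (5/2) / (10/513) = 128.2500
perturbation bound = 128.2500·1/56 = 2.2902
solve Ax = b  →  x = [-41.2800 -30.4600]
‖b‖₂ = 1.4142 and ‖x‖₂ = 51.3016
δb = ε·‖b‖·d = [-0.0223 0.0119]; solving A·Δx = δb gives ‖Δx‖ = 1.2955
dividing the unrounded norms, ‖Δx‖/‖x‖ = 0.0253
tightness: 0.0253 against a bound of 2.2902 (unrounded ratio ≈ 0.0110)

0.0253
2.2902


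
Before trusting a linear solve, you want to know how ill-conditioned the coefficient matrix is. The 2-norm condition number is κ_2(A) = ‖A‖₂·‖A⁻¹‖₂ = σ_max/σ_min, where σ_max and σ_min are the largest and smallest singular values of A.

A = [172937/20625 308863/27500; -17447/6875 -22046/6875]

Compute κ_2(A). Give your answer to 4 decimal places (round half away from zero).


M = AᵀA = [52234858/680625 92847167/907500; 92847167/907500 165076433/1210000]. tr(M)=3714313/17424, det(M)=28398241/10890000
eigenvalues of AᵀA: λ = (tr ± √(tr²−4·det))/2 = 5329/25, 5329/435600
κ_2(A) = √(λ_max/λ_min) = √((5329/25) / (5329/435600)) = 132.0000

132.0000


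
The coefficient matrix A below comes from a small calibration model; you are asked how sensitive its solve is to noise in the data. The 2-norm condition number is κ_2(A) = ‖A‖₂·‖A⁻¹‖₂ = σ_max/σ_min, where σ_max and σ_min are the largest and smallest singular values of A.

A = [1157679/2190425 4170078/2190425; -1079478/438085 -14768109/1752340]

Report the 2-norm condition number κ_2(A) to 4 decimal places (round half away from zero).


341.9200

form AᵀA = [18127328661/2854230625 124288121979/5708461250; 124288121979/5708461250 3409077272049/45667690000] with trace 5918583249/73068304 and determinant 4100625/73068304
λ_max, λ_min = (5918583249/73068304 ± √35028429172487036001/5338977049436416)/2 = 81, 50625/73068304
κ_2(A) = √(λ_max/λ_min) = √(81 / (50625/73068304)) = 341.9200


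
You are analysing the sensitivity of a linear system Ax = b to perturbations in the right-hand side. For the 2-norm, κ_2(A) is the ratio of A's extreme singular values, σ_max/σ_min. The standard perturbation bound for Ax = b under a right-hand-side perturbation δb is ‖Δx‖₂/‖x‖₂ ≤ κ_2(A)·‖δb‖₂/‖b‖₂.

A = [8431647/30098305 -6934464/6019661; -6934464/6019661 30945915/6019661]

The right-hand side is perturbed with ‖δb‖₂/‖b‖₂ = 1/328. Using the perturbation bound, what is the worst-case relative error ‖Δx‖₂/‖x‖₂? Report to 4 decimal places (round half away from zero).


0.7861

M = AᵀA = [757443453489/538910151025 -673072944768/107782030205; -673072944768/107782030205 598296517641/21556406041]. tr(M)=9348516594/320589025, det(M)=164025/12823561
eigenvalues of AᵀA: λ = (tr ± √(tr²−4·det))/2 = 729/25, 5625/12823561
σ_max=√(729/25)=(27/5), σ_min=√(5625/12823561)=(75/3581) → κ = 257.8320
perturbation bound = 257.8320·1/328 = 0.7861


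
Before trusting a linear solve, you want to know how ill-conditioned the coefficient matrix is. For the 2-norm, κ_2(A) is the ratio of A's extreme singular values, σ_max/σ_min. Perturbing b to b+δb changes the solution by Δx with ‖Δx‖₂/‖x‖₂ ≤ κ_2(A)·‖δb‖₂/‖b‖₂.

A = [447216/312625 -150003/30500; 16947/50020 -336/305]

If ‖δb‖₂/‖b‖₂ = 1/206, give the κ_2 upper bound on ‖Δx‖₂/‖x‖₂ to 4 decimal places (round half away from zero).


form AᵀA = [2010431241/930250000 -430747632/58140625; -430747632/58140625 23629860009/930250000] with trace 20512233/744200 and determinant 194481/23814400
λ_max, λ_min = (20512233/744200 ± √6573962672676/8653650625)/2 = 441/16, 441/1488400
κ_2(A) = √(λ_max/λ_min) = √((441/16) / (441/1488400)) = 305.0000
κ_2(A)·‖δb‖/‖b‖ = 1.4806

1.4806


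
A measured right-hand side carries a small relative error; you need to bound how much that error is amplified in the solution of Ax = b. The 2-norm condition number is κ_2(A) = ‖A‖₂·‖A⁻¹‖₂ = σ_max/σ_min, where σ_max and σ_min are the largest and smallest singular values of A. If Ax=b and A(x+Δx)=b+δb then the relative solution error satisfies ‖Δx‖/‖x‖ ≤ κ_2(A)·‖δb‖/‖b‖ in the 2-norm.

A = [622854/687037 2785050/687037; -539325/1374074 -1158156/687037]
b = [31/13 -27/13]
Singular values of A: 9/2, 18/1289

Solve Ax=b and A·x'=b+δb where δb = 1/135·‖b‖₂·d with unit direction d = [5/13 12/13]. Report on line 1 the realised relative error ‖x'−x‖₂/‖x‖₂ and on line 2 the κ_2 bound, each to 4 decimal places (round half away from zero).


0.0234
2.3870

from the listed singular values, σ₁ = 9/2, σ_n = 18/1289
condition number: (9/2) ÷ (18/1289) = 322.2500
bound on ‖Δx‖/‖x‖: κ·ε = 322.2500·1/135 = 2.3870
solve Ax = b  →  x = [70.0108 -15.0691]
‖b‖ = 3.1623, ‖x‖ = 71.6142
re-solving with b+δb shifts x by Δx of norm 1.6774
relative error = 0.0234
tightness: 0.0234 against a bound of 2.3870 (unrounded ratio ≈ 0.0098)


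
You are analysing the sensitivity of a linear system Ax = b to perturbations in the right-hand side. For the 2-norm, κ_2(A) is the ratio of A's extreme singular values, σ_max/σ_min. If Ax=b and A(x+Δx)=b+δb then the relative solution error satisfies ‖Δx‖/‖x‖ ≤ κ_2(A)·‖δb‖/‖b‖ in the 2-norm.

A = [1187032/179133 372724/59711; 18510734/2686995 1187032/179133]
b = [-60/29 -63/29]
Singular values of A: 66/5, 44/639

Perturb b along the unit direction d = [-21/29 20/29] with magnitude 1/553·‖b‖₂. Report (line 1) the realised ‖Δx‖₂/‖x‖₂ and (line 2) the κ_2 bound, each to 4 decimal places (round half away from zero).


σ_max = 66/5, σ_min = 44/639
κ_2(A) = (66/5) / (44/639) = 191.7000
perturbation bound = 191.7000·1/553 = 0.3467
solve Ax = b  →  x = [-0.1646 -0.1567]
2-norm of b is 3.0000; of x, 0.2273
Δx = A⁻¹·δb where δb = 1/553·3.0000·d; ‖Δx‖ = 0.0788
realised ‖Δx‖/‖x‖ = 0.3467
tightness: 0.3467 against a bound of 0.3467; the bound is attained (ratio 1)

0.3467
0.3467


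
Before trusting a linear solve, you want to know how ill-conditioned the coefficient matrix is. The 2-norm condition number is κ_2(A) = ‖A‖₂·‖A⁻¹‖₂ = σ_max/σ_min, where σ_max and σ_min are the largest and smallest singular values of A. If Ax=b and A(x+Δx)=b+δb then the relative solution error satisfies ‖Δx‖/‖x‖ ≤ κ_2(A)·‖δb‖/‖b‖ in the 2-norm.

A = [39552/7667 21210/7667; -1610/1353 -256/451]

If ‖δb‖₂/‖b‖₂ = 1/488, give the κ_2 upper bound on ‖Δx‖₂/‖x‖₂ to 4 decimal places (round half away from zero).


0.2029

AᵀA = [8821156/314721 1568000/104907; 1568000/104907 278884/34969]; tr = 39208/1089, det = 16/121
char-poly roots: 36 and 4/1089
so κ_2 = √(36 / (4/1089)) = 99.0000
worst-case relative error ≤ 99.0000 × 1/488 = 0.2029


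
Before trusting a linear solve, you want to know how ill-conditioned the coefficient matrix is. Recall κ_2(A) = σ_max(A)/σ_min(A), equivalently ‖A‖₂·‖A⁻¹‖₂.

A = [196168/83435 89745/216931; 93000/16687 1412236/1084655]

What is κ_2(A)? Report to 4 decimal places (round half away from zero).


50.8750

form AᵀA = [254706884224/6961399225 2291431464/278455969; 2291431464/278455969 12992690209/6961399225] with trace 159250193/4141225 and determinant 59105344/103530625
char-poly roots: 961/25 and 61504/4141225
κ_2(A) = √(λ_max/λ_min) = √((961/25) / (61504/4141225)) = 50.8750


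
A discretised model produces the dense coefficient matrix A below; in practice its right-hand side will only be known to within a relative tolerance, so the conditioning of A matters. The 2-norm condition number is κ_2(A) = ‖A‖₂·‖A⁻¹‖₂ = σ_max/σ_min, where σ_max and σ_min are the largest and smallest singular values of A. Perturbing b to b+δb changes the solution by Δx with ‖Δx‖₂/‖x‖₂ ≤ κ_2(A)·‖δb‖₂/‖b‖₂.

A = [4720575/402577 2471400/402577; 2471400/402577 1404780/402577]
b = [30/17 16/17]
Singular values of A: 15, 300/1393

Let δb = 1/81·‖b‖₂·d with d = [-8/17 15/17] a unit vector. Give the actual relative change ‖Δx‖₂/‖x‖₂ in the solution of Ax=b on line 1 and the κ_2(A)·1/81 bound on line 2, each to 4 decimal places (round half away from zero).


0.8599
0.8599

largest singular value 15, smallest 300/1393
condition number: 15 ÷ (300/1393) = 69.6500
κ_2(A)·‖δb‖/‖b‖ = 0.8599
solve Ax = b  →  x = [0.1176 0.0627]
2-norm of b is 2.0000; of x, 0.1333
δb = ε·‖b‖·d = [-0.0116 0.0218]; solving A·Δx = δb gives ‖Δx‖ = 0.1147
dividing the unrounded norms, ‖Δx‖/‖x‖ = 0.8599
so the bound is sharp here: realised error equals the bound


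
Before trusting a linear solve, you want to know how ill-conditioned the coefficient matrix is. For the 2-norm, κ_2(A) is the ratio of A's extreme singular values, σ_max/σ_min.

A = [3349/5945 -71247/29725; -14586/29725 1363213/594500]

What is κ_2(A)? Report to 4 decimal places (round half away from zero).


M = AᵀA = [586381/1050625 -26007399/10506250; -26007399/10506250 4624023409/420250000]. tr(M)=2890289/250000, det(M)=83521/6250000
λ_max, λ_min = (2890289/250000 ± √8350429663521/62500000000)/2 = 289/25, 289/250000
so κ_2 = √((289/25) / (289/250000)) = 100.0000

100.0000


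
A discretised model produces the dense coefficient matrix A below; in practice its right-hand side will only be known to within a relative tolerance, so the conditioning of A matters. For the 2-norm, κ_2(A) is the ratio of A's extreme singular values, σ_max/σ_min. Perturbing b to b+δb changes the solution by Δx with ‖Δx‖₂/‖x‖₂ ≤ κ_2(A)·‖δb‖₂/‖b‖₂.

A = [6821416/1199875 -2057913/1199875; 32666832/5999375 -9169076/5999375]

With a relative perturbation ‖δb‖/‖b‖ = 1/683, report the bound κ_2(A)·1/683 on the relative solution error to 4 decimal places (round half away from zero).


0.1514

form AᵀA = [2652098476864/42797265625 -773450275752/42797265625; -773450275752/42797265625 225858623761/42797265625] with trace 4604731361/68475625 and determinant 723394816/1711890625
eigenvalues of AᵀA: λ = (tr ± √(tr²−4·det))/2 = 1681/25, 430336/68475625
κ = σ_max/σ_min = (41/5)/(656/8275) = 103.4375
worst-case relative error ≤ 103.4375 × 1/683 = 0.1514


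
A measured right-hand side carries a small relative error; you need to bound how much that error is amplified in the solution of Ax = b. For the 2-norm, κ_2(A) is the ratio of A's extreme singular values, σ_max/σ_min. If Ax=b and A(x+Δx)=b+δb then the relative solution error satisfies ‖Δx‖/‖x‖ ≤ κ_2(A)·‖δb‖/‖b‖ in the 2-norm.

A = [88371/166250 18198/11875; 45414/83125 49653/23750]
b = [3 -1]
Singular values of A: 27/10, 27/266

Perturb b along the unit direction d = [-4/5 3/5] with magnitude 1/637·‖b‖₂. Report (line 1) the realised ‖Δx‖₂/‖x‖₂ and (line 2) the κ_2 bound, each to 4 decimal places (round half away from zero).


0.0017
0.0418

largest singular value 27/10, smallest 27/266
κ = σ_max/σ_min = (27/10)/(27/266) = 26.6000
bound on ‖Δx‖/‖x‖: κ·ε = 26.6000·1/637 = 0.0418
solve Ax = b  →  x = [28.4770 -7.9200]
2-norm of b is 3.1623; of x, 29.5579
Δx = A⁻¹·δb where δb = 1/637·3.1623·d; ‖Δx‖ = 0.0489
realised ‖Δx‖/‖x‖ = 0.0017
so the bound overstates the realised error by a factor of ≈ 25.2370 (computed from the unrounded values)


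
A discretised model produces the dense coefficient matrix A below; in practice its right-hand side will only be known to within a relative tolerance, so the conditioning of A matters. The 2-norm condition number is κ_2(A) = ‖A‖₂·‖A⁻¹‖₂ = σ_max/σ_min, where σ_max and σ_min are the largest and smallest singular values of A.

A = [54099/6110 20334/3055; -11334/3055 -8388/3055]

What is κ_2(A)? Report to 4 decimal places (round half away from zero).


AᵀA = [814329/8836 152685/2209; 152685/2209 114516/2209]; tr = 1272393/8836, det = 324/2209
λ_max, λ_min = (1272393/8836 ± √1618938140625/78074896)/2 = 144, 9/8836
κ = σ_max/σ_min = 12/(3/94) = 376.0000

376.0000


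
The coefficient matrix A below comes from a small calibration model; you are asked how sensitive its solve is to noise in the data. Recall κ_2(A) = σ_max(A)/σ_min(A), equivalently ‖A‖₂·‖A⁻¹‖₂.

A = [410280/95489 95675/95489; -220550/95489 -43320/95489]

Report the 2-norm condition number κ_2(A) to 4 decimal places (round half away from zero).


68.5000

AᵀA = [750768100/31550689 168885000/31550689; 168885000/31550689 38167225/31550689]; tr = 469325/18769, det = 2500/18769
char-poly roots: 25 and 100/18769
so κ_2 = √(25 / (100/18769)) = 68.5000


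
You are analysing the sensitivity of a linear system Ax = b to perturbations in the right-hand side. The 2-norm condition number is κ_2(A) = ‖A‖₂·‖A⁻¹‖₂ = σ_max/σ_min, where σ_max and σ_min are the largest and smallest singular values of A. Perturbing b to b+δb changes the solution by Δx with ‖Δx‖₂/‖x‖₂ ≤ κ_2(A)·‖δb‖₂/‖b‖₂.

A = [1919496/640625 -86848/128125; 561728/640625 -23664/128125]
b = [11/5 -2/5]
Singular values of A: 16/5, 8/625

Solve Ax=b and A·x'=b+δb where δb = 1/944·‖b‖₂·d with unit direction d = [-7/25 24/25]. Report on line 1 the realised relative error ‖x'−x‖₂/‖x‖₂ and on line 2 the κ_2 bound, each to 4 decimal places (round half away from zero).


0.0024
0.2648

largest singular value 16/5, smallest 8/625
κ_2(A) = (16/5) / (8/625) = 250.0000
κ_2(A)·‖δb‖/‖b‖ = 0.2648
solve Ax = b  →  x = [-16.5396 -76.3567]
2-norm of b is 2.2361; of x, 78.1275
δb = ε·‖b‖·d = [-0.0007 0.0023]; solving A·Δx = δb gives ‖Δx‖ = 0.1851
relative error = 0.0024
realised/bound (from unrounded values) ≈ 0.0089


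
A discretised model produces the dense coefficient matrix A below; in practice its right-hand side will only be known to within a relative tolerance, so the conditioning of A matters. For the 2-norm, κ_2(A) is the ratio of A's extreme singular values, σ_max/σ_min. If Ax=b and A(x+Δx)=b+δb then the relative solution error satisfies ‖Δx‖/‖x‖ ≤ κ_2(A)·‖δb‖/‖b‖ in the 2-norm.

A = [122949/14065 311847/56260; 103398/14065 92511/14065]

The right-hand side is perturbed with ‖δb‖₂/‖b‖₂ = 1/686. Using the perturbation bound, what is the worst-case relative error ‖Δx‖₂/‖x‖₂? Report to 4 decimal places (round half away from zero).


0.0177

AᵀA = [6137361/47045 18217143/188180; 18217143/188180 55691109/752720]; tr = 30777777/150544, det = 10556001/37636
λ_max, λ_min = (30777777/150544 ± √921845275229025/22663495936)/2 = 3249/16, 12996/9409
κ_2(A) = √(λ_max/λ_min) = √((3249/16) / (12996/9409)) = 12.1250
perturbation bound = 12.1250·1/686 = 0.0177


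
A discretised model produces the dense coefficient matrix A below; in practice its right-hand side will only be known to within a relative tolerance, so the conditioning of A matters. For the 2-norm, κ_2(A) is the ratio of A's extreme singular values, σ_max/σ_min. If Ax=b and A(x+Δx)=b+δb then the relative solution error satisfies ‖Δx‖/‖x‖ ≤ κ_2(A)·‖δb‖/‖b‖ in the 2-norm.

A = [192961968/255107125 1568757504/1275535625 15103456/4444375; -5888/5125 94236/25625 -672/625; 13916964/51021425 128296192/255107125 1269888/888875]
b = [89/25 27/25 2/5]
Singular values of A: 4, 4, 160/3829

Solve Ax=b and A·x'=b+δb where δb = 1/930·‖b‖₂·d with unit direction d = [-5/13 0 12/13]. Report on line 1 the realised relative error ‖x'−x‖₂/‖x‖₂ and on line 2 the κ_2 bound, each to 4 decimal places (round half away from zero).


0.0040
0.1029

σ_max = 4, σ_min = 160/3829
κ_2(A) = 4 / (160/3829) = 95.7250
perturbation bound = 95.7250·1/930 = 0.1029
solve Ax = b  →  x = [22.5088 5.5770 -5.9808]
2-norm of b is 3.7417; of x, 23.9482
with δb = [-0.0015 0.0000 0.0037], A·Δx = δb → ‖Δx‖ = 0.0963
dividing the unrounded norms, ‖Δx‖/‖x‖ = 0.0040
tightness: 0.0040 against a bound of 0.1029 (unrounded ratio ≈ 0.0391)


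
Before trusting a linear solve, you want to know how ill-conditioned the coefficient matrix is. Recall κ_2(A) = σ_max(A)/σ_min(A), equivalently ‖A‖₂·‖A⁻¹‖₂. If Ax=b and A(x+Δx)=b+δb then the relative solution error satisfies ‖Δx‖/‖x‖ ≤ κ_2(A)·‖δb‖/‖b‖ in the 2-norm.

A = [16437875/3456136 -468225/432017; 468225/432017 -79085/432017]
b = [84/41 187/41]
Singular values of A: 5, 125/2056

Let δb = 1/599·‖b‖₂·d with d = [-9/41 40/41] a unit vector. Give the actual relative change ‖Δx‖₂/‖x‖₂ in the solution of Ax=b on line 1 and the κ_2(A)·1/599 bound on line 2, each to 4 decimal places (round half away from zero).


0.0021
0.1373

from the listed singular values, σ₁ = 5, σ_n = 125/2056
condition number: 5 ÷ (125/2056) = 82.2400
bound on ‖Δx‖/‖x‖: κ·ε = 82.2400·1/599 = 0.1373
solve Ax = b  →  x = [15.0275 64.0556]
2-norm of b is 5.0000; of x, 65.7947
with δb = [-0.0018 0.0081], A·Δx = δb → ‖Δx‖ = 0.1373
realised ‖Δx‖/‖x‖ = 0.0021
realised/bound (from unrounded values) ≈ 0.0152


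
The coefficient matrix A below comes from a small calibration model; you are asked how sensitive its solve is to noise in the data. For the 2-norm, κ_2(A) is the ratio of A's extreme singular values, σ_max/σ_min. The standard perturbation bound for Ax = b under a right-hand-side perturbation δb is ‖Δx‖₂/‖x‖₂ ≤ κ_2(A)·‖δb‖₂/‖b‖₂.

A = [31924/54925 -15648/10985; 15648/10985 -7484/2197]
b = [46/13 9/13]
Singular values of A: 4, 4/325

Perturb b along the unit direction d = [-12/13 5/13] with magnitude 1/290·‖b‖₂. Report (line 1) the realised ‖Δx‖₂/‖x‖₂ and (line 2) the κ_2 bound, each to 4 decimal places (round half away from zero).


0.0041
1.1207

σ_max = 4, σ_min = 4/325
κ = σ_max/σ_min = 4/(4/325) = 325.0000
worst-case relative error ≤ 325.0000 × 1/290 = 1.1207
solve Ax = b  →  x = [-224.8077 -94.2115]
‖b‖₂ = 3.6056 and ‖x‖₂ = 243.7505
re-solving with b+δb shifts x by Δx of norm 1.0102
relative error = 0.0041
so the bound overstates the realised error by a factor of ≈ 270.4169 (computed from the unrounded values)


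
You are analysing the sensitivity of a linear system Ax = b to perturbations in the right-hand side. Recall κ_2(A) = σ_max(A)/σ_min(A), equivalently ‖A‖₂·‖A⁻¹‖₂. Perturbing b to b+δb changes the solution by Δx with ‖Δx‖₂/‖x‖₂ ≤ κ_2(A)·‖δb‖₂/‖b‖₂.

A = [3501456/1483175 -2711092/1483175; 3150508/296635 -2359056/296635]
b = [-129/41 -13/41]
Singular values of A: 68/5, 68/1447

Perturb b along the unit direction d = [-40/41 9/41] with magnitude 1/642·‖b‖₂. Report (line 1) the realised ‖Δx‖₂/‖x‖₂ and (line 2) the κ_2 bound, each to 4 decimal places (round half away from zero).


largest singular value 68/5, smallest 68/1447
condition number: (68/5) ÷ (68/1447) = 289.4000
κ_2(A)·‖δb‖/‖b‖ = 0.4508
solve Ax = b  →  x = [38.2441 51.1147]
‖b‖₂ = 3.1623 and ‖x‖₂ = 63.8383
Δx = A⁻¹·δb where δb = 1/642·3.1623·d; ‖Δx‖ = 0.1048
relative error = 0.0016
tightness: 0.0016 against a bound of 0.4508 (unrounded ratio ≈ 0.0036)

0.0016
0.4508


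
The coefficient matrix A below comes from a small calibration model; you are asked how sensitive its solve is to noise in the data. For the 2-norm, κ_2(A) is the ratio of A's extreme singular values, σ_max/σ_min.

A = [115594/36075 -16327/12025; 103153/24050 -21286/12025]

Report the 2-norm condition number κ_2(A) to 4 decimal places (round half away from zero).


222.0000

AᵀA = [459116197/16017300 -3188231/266955; -3188231/266955 2214353/444925]; tr = 8289737/246420, det = 707281/30802500
solving λ² − 8289737/246420·λ + 707281/30802500 = 0 gives λ = 841/25, 841/1232100
κ_2(A) = √(λ_max/λ_min) = √((841/25) / (841/1232100)) = 222.0000


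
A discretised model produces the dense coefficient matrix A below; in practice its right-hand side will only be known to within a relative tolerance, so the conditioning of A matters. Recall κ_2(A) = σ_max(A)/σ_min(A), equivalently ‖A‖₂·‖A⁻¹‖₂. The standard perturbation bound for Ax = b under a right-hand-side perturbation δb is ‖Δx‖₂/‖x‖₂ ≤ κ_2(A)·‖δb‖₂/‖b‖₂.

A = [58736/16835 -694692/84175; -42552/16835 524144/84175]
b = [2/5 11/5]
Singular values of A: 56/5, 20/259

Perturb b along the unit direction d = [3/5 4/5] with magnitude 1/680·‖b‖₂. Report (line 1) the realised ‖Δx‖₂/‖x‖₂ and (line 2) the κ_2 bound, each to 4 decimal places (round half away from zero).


largest singular value 56/5, smallest 20/259
κ_2(A) = (56/5) / (20/259) = 145.0400
bound on ‖Δx‖/‖x‖: κ·ε = 145.0400·1/680 = 0.2133
solve Ax = b  →  x = [23.8734 10.0440]
2-norm of b is 2.2361; of x, 25.9002
with δb = [0.0020 0.0026], A·Δx = δb → ‖Δx‖ = 0.0426
dividing the unrounded norms, ‖Δx‖/‖x‖ = 0.0016
realised/bound (from unrounded values) ≈ 0.0077

0.0016
0.2133


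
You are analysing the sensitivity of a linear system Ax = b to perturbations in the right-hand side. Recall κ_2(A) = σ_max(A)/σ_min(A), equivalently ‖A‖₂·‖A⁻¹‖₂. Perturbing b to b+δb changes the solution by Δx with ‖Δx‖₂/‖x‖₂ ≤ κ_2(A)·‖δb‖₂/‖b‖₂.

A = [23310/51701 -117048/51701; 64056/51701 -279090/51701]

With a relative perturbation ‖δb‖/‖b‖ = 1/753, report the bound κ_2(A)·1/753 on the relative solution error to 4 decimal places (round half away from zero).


0.1288

M = AᵀA = [27494244/15816529 -121927680/15816529; -121927680/15816529 541961316/15816529]. tr(M)=338760/9409, det(M)=1296/9409
eigenvalues of AᵀA: λ = (tr ± √(tr²−4·det))/2 = 36, 36/9409
κ_2(A) = √(λ_max/λ_min) = √(36 / (36/9409)) = 97.0000
perturbation bound = 97.0000·1/753 = 0.1288


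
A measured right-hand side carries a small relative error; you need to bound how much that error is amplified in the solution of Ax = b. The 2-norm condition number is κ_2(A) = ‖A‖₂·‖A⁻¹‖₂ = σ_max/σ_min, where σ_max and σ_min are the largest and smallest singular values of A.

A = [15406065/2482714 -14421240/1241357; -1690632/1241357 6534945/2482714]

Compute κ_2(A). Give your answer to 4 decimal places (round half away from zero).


356.2000

M = AᵀA = [147995113041/3666786916 -69370240320/916696729; -69370240320/916696729 520282069425/3666786916]. tr(M)=1156188897/6343922, det(M)=13286025/50751376
char-poly roots: 729/4 and 18225/12687844
κ = σ_max/σ_min = (27/2)/(135/3562) = 356.2000


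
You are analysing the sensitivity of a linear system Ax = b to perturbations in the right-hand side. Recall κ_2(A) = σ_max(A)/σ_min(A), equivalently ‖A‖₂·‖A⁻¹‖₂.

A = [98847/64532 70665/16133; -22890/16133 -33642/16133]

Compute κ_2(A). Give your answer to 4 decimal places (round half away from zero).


9.1250

AᵀA = [4832037/1108432 2679075/277108; 2679075/277108 1630377/69277]; tr = 2378313/85264, det = 194481/21316
solving λ² − 2378313/85264·λ + 194481/21316 = 0 gives λ = 441/16, 1764/5329
κ = σ_max/σ_min = (21/4)/(42/73) = 9.1250


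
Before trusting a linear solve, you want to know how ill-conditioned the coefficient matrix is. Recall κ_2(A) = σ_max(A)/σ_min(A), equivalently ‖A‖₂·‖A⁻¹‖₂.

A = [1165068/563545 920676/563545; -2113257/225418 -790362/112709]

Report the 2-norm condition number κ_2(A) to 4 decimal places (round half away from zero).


AᵀA = [69646586841/755700100 13058075853/188925025; 13058075853/188925025 9794435796/188925025]; tr = 4352973201/30228004, det = 5062500/7557001
λ_max, λ_min = (4352973201/30228004 ± √18945927220300186401/913732225824016)/2 = 144, 140625/30228004
σ_max=√144=12, σ_min=√(140625/30228004)=(375/5498) → κ = 175.9360

175.9360


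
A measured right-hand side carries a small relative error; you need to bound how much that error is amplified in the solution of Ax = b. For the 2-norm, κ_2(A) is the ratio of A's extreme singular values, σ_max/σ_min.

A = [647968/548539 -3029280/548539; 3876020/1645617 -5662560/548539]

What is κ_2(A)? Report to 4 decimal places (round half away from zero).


177.0750

AᵀA = [65059840144/9370433601 -32107064960/1041159289; -32107064960/1041159289 142702848000/1041159289]; tr = 802727824/5574321, det = 409600/619369
eigenvalues of AᵀA: λ = (tr ± √(tr²−4·det))/2 = 144, 25600/5574321
so κ_2 = √(144 / (25600/5574321)) = 177.0750


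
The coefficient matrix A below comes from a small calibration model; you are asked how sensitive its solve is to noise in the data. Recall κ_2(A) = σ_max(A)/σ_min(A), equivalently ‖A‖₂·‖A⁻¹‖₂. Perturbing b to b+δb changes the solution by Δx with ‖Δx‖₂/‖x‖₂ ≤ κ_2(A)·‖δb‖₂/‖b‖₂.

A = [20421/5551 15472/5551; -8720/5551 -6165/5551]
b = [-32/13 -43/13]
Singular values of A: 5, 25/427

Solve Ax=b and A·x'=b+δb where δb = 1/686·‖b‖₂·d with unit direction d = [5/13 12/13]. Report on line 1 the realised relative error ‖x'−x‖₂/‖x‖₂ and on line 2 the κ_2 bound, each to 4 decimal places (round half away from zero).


from the listed singular values, σ₁ = 5, σ_n = 25/427
κ_2(A) = 5 / (25/427) = 85.4000
perturbation bound = 85.4000·1/686 = 0.1245
solve Ax = b  →  x = [40.8320 -54.7760]
2-norm of b is 4.1231; of x, 68.3203
re-solving with b+δb shifts x by Δx of norm 0.1027
relative error = 0.0015
tightness: 0.0015 against a bound of 0.1245 (unrounded ratio ≈ 0.0121)

0.0015
0.1245


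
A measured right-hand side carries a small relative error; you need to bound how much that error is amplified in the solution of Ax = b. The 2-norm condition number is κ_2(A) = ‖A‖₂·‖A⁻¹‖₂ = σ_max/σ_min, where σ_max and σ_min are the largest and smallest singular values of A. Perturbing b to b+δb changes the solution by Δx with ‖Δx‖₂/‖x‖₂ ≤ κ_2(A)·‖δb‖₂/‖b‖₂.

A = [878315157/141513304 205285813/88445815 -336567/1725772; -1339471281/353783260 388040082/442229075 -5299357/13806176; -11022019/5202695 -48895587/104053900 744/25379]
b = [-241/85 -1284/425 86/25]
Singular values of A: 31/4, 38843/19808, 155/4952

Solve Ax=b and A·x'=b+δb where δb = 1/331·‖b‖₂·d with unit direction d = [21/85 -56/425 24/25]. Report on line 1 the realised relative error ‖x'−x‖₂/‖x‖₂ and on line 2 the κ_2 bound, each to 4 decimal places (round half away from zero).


0.0054
0.7480

from the listed singular values, σ₁ = 31/4, σ_n = 155/4952
κ_2(A) = (31/4) / (155/4952) = 247.6000
worst-case relative error ≤ 247.6000 × 1/331 = 0.7480
solve Ax = b  →  x = [-4.4333 18.5279 93.9552]
‖b‖ = 5.3852, ‖x‖ = 95.8672
with δb = [0.0040 -0.0021 0.0156], A·Δx = δb → ‖Δx‖ = 0.5198
dividing the unrounded norms, ‖Δx‖/‖x‖ = 0.0054
so the bound overstates the realised error by a factor of ≈ 137.9662 (computed from the unrounded values)


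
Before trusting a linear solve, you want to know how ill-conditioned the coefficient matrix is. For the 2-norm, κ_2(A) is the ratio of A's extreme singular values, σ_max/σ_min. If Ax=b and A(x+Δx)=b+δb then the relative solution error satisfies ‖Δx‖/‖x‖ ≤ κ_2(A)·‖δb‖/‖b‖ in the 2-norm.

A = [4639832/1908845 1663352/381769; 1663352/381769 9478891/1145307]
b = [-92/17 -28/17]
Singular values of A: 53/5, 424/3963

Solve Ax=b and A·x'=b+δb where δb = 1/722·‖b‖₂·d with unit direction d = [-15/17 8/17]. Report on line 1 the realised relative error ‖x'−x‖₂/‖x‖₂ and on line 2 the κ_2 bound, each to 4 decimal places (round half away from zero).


largest singular value 53/5, smallest 424/3963
κ_2(A) = (53/5) / (424/3963) = 99.0750
perturbation bound = 99.0750·1/722 = 0.1372
solve Ax = b  →  x = [-33.1659 17.2608]
‖b‖₂ = 5.6569 and ‖x‖₂ = 37.3887
Δx = A⁻¹·δb where δb = 1/722·5.6569·d; ‖Δx‖ = 0.0732
dividing the unrounded norms, ‖Δx‖/‖x‖ = 0.0020
so the bound overstates the realised error by a factor of ≈ 70.0602 (computed from the unrounded values)

0.0020
0.1372


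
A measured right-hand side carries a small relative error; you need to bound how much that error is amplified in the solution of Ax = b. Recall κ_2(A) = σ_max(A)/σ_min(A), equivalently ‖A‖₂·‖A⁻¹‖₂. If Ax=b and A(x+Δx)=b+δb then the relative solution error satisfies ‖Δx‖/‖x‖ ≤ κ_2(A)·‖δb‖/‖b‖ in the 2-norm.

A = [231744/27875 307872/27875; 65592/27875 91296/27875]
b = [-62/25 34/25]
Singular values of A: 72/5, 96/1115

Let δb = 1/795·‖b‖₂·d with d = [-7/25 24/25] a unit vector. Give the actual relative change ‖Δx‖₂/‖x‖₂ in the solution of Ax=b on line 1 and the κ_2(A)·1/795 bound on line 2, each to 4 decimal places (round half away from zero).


from the listed singular values, σ₁ = 72/5, σ_n = 96/1115
condition number: (72/5) ÷ (96/1115) = 167.2500
κ_2(A)·‖δb‖/‖b‖ = 0.2104
solve Ax = b  →  x = [-18.6667 13.8264]
‖b‖₂ = 2.8284 and ‖x‖₂ = 23.2296
with δb = [-0.0010 0.0034], A·Δx = δb → ‖Δx‖ = 0.0413
relative error = 0.0018
realised/bound (from unrounded values) ≈ 0.0085

0.0018
0.2104
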